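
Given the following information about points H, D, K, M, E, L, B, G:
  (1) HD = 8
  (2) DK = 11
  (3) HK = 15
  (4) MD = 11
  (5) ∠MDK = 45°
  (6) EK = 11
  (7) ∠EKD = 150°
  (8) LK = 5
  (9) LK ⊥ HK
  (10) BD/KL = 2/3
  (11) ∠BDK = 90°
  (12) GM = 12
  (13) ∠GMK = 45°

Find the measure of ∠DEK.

Step 1: By the law of cosines on triangle EKD: ED² = 11² + 11² − 2·11·11·cos(150°) = 451.58, so ED ≈ 21.25.
Step 2: By the inverse law of cosines on triangle DEK: cos(∠DEK) = (21.25² + 11² − 11²) / (2·21.25·11) = 451.58/467.51 = 0.9659, so ∠DEK = 15°.

Therefore, the measure of angle ∠DEK = 15°.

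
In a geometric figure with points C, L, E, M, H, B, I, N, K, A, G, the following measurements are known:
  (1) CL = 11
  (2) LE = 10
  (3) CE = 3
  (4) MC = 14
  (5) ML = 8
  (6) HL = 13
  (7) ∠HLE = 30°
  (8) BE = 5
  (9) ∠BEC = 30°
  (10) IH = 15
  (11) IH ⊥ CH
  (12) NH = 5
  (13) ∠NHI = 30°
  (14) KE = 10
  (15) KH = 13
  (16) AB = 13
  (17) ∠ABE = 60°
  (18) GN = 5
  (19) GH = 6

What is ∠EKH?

Step 1: By the law of cosines on triangle ELH: EH² = 10² + 13² − 2·10·13·cos(30°) = 43.83, so EH ≈ 6.62.
Step 2: By the inverse law of cosines on triangle EKH: cos(∠EKH) = (10² + 13² − 6.62²) / (2·10·13) = 225.17/260 = 0.866, so ∠EKH = 30°.

Therefore, the measure of angle ∠EKH = 30°.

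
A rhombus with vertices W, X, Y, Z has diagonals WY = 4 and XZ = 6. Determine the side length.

In a rhombus, the diagonals bisect each other perpendicularly, creating four congruent right triangles.
Each triangle has legs 2 (half of 4) and 3 (half of 6).
The hypotenuse of each right triangle is a side of the rhombus:
side = sqrt(2^2 + 3^2) = sqrt(13)

sqrt(13)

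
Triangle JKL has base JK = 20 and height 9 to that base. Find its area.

A triangle's area is half the area of a rectangle with the same base and height.
Area = (1/2) * 20 * 9 = 90.

90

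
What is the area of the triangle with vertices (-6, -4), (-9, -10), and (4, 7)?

Using the Shoelace formula for a triangle:
Area = (1/2)|x0(y1 - y2) + x1(y2 - y0) + x2(y0 - y1)|
Area = (1/2)|-6(-10 - 7) + -9(7 - -4) + 4(-4 - -10)|
Area = (1/2)|102 + -99 + 24|
Area = (1/2)|27|
Area = (1/2)(27)
Area = 27/2

27/2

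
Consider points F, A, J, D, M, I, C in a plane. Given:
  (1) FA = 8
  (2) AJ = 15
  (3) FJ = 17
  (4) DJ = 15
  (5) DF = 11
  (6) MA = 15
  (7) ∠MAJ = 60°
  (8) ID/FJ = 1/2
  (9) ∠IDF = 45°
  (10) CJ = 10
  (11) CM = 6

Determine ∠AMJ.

Step 1: By the law of cosines on triangle MAJ: MJ² = 15² + 15² − 2·15·15·cos(60°) = 225, so MJ = 15.
Step 2: By the inverse law of cosines on triangle AMJ: cos(∠AMJ) = (15² + 15² − 15²) / (2·15·15) = 225/450 = 0.5, so ∠AMJ = 60°.

Therefore, the measure of angle ∠AMJ = 60°.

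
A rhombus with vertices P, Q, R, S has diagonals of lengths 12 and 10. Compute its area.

Area = (12 * 10) / 2 = 120 / 2 = 60

60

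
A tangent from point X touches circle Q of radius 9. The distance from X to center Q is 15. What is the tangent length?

tangent = √(d² - r²) = √(15² - 9²) = √(225 - 81) = √144 = 12

12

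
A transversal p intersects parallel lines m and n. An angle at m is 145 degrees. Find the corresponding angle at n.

Corresponding angles are equal: 145 degrees.

145 degrees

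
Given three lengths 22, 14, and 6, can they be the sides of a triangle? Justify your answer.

No.
The triangle inequality is violated: 14 + 6 = 20 ≤ 22.
These lengths cannot form a triangle.

No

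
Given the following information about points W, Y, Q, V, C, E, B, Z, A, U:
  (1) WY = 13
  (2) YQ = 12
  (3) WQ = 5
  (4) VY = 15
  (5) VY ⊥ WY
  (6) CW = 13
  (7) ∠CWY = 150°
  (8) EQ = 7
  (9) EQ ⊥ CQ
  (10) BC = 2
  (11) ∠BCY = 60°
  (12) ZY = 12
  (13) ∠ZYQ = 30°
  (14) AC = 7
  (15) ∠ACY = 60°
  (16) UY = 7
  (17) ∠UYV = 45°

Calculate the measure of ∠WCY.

Step 1: By the law of cosines on triangle CWY: CY² = 13² + 13² − 2·13·13·cos(150°) = 630.72, so CY ≈ 25.11.
Step 2: By the inverse law of cosines on triangle WCY: cos(∠WCY) = (13² + 25.11² − 13²) / (2·13·25.11) = 630.72/652.97 = 0.9659, so ∠WCY = 15°.

Therefore, the measure of angle ∠WCY = 15°.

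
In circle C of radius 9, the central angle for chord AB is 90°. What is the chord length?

Drop a perpendicular from the center to the chord, bisecting both the chord and the central angle.
Each half-chord = r sin(θ/2) = 9 sin(45°).
The full chord = 2 × 9 × sin(45°) = 9*sqrt(2).

9*sqrt(2)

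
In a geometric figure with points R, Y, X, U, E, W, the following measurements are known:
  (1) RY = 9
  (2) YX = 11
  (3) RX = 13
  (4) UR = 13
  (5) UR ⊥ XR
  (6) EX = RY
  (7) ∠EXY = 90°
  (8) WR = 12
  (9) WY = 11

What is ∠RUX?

Step 1: By the law of cosines on triangle URX: UX² = 13² + 13² − 2·13·13·cos(90°) = 338, so UX = 13·√2.
Step 2: By the inverse law of cosines on triangle RUX: cos(∠RUX) = (13² + (13·√2)² − 13²) / (2·13·13·√2) = 338/478 = 0.7071, so ∠RUX = 45°.

Therefore, the measure of angle ∠RUX = 45°.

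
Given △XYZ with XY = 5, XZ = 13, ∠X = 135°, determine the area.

When two sides and the included angle are known, the area formula is (1/2)ab sin(C).
The height from one side to the opposite vertex is 13 sin(135°) = 13*sqrt(2)/2.
Area = (1/2) * 5 * 13*sqrt(2)/2 = 65*sqrt(2)/4.

65*sqrt(2)/4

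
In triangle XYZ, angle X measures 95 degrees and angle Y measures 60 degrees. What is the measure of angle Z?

angle Z = 180 - 95 - 60 = 25 degrees.

25 degrees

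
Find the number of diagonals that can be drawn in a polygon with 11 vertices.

Total line segments between 11 vertices = C(11,2) = 55.
Subtract the 11 sides: 55 - 11 = 44 diagonals.

44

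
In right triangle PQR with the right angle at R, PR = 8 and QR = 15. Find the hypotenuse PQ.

By the Pythagorean theorem: PQ^2 = PR^2 + QR^2
PQ^2 = 8^2 + 15^2 = 64 + 225 = 289
PQ = sqrt(289) = 17

17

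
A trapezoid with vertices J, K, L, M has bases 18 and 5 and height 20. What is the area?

Area of a trapezoid = (base1 + base2) * height / 2
Area = (18 + 5) * 20 / 2
Area = 23 * 20 / 2
Area = 460 / 2
Area = 230

230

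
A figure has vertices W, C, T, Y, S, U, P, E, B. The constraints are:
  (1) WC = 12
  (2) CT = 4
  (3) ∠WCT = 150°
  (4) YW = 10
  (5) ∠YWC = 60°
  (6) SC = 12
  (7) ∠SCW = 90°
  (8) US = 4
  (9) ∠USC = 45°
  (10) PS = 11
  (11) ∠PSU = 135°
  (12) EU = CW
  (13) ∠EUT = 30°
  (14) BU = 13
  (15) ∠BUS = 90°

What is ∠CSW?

Step 1: By the law of cosines on triangle SCW: SW² = 12² + 12² − 2·12·12·cos(90°) = 288, so SW = 12·√2.
Step 2: By the inverse law of cosines on triangle CSW: cos(∠CSW) = (12² + (12·√2)² − 12²) / (2·12·12·√2) = 288/407.29 = 0.7071, so ∠CSW = 45°.

Therefore, the measure of angle ∠CSW = 45°.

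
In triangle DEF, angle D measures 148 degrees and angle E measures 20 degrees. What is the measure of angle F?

Let angle F = x. Then 148 + 20 + x = 180.
x = 180 - 168 = 12 degrees.

12 degrees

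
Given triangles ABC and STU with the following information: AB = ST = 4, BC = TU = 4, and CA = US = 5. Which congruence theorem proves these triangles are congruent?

The given information matches SSS: All three pairs of corresponding sides are equal (Side-Side-Side).

SSS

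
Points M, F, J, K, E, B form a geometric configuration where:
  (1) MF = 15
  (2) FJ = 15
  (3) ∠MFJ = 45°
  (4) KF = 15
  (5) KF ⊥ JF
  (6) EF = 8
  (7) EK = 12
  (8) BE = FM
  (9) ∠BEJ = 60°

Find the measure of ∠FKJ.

Step 1: By the law of cosines on triangle KFJ: KJ² = 15² + 15² − 2·15·15·cos(90°) = 450, so KJ = 15·√2.
Step 2: By the inverse law of cosines on triangle FKJ: cos(∠FKJ) = (15² + (15·√2)² − 15²) / (2·15·15·√2) = 450/636.4 = 0.7071, so ∠FKJ = 45°.

Therefore, the measure of angle ∠FKJ = 45°.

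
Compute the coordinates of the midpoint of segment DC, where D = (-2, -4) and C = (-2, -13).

The midpoint is the average of the coordinates:
x: (-2 + -2)/2 = -2
y: (-4 + -13)/2 = -17/2
Midpoint = (-2, -17/2)

(-2, -17/2)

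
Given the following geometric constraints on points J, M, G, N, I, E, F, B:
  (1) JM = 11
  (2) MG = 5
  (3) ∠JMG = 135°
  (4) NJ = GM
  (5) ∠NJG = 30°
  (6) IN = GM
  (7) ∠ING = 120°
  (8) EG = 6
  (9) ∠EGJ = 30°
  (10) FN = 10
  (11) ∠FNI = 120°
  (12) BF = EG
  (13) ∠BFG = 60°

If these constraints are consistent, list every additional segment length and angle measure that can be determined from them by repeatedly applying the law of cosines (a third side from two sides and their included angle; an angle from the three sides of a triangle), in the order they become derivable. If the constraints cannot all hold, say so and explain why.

The constraints are consistent. Derivable facts, in order:
After 1 step:
- IF = 5·√7
- JG ≈ 14.96
After 2 steps:
- GN ≈ 10.92
- JE ≈ 10.21
- ∠FIN = 40.89°
- ∠GJM = 13.67°
- ∠IFN = 19.11°
- ∠JGM = 31.33°
After 3 steps:
- GI ≈ 14.1
- ∠EJG = 17.08°
- ∠GEJ = 132.92°
- ∠GNJ = 136.76°
- ∠JGN = 13.24°
After 4 steps:
- ∠GIN = 42.12°
- ∠IGN = 17.88°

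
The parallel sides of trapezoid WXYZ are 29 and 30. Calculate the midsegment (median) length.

midsegment = (29 + 30) / 2 = 59 / 2 = 59/2

59/2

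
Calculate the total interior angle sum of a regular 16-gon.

The sum of interior angles of an n-sided polygon is (n - 2) * 180.
For n = 16: (16 - 2) * 180 = 14 * 180 = 2520 degrees.

2520 degrees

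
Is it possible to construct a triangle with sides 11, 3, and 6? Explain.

No.
The triangle inequality is violated: 3 + 6 = 9 ≤ 11.
These lengths cannot form a triangle.

No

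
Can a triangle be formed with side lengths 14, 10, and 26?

Check the triangle inequality: 14 + 10 = 24 ≤ 26.
Since the sum of two sides does not exceed the third, no triangle can be formed.

No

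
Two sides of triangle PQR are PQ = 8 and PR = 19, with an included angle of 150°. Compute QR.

By the law of cosines: QR^2 = PQ^2 + PR^2 - 2*PQ*PR*cos(P)
QR^2 = 8^2 + 19^2 - 2*8*19*cos(150°)
QR^2 = 64 + 361 - 304*(-sqrt(3)/2)
QR^2 = 152*sqrt(3) + 425
QR = sqrt(152*sqrt(3) + 425)

sqrt(152*sqrt(3) + 425)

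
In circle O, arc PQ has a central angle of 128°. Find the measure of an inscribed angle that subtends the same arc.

An inscribed angle intercepts an arc from a point on the circle, while the central angle intercepts the same arc from the center.
The inscribed angle is always half the central angle: 128° / 2 = 64°.

64°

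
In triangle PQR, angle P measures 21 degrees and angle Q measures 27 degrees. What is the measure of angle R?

The interior angles sum to 180°: angle R = 180 - 21 - 27 = 132°.
The triangle is obtuse (angles 21°, 27°, 132°).

132 degrees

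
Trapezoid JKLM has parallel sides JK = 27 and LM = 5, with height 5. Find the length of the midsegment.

The midsegment (median) of a trapezoid connects the midpoints of the non-parallel sides.
Its length is the average of the two bases: (27 + 5) / 2 = 16.

16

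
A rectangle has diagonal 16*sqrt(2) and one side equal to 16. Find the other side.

b = sqrt(d^2 - a^2) = sqrt(512 - 256) = sqrt(256) = 16

16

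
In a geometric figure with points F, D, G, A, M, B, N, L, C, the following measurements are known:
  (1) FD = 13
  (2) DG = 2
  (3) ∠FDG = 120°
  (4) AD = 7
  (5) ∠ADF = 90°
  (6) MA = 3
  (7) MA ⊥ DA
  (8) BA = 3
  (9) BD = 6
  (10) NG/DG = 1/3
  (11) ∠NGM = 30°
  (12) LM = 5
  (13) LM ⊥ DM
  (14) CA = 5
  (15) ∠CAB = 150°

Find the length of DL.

Step 1: By the law of cosines on triangle DAM: DM² = 7² + 3² − 2·7·3·cos(90°) = 58, so DM = √58.
Step 2: By the law of cosines on triangle DML: DL² = √58² + 5² − 2·√58·5·cos(90°) = 83, so DL = √83.

Therefore, the length of DL = √83.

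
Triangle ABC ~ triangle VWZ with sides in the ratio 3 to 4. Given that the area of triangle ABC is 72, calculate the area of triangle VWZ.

Area ratio = (3/4)^2 = 9/16. Area of VWZ = 72 * 16/9 = 128.

128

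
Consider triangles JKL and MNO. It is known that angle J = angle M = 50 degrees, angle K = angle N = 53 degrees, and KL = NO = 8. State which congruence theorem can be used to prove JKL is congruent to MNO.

The given information provides:
angle J = angle M = 50 degrees, angle K = angle N = 53 degrees, and KL = NO = 8
This matches the AAS congruence theorem.
Two pairs of corresponding angles and a non-included side are equal (Angle-Angle-Side).

AAS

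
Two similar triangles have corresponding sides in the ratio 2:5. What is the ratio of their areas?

The ratio of areas of similar triangles equals the square of the side ratio.
Side ratio = 2:5
Area ratio = (2/5)^2 = 4/25 = 4:25

4:25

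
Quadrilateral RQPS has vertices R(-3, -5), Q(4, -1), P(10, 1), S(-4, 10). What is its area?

Shoelace: sum of cross terms = 191, Area = (1/2)|191| = 191/2

191/2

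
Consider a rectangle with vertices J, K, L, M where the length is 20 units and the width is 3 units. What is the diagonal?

d = sqrt(20^2 + 3^2) = sqrt(409)

sqrt(409)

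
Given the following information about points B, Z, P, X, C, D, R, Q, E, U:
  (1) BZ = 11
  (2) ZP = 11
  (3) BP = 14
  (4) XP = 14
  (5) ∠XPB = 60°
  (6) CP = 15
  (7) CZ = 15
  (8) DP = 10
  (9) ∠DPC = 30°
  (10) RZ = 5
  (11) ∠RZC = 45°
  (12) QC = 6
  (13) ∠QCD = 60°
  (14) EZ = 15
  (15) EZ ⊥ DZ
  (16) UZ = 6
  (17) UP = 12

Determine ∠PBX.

Step 1: By the law of cosines on triangle BPX: BX² = 14² + 14² − 2·14·14·cos(60°) = 196, so BX = 14.
Step 2: By the inverse law of cosines on triangle PBX: cos(∠PBX) = (14² + 14² − 14²) / (2·14·14) = 196/392 = 0.5, so ∠PBX = 60°.

Therefore, the measure of angle ∠PBX = 60°.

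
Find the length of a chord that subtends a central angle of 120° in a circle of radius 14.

Chord = 2(14) sin(60°) = 14*sqrt(3)

14*sqrt(3)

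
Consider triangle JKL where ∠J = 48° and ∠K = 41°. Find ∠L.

angle L = 180 - 48 - 41 = 91 degrees.

91 degrees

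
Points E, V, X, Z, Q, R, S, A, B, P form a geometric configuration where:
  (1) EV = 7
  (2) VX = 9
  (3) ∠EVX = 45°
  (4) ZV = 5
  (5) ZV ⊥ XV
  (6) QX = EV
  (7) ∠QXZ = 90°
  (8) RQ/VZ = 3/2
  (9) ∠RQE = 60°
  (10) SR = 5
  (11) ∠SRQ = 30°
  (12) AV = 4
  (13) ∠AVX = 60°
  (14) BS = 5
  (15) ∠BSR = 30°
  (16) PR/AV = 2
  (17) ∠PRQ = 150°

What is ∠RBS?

Step 1: By the law of cosines on triangle BSR: BR² = 5² + 5² − 2·5·5·cos(30°) = 6.7, so BR ≈ 2.59.
Step 2: By the inverse law of cosines on triangle RBS: cos(∠RBS) = (2.59² + 5² − 5²) / (2·2.59·5) = 6.7/25.88 = 0.2588, so ∠RBS = 75°.

Therefore, the measure of angle ∠RBS = 75°.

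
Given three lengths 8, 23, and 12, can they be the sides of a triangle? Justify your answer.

Check the triangle inequality: 8 + 12 = 20 ≤ 23.
Since the sum of two sides does not exceed the third, no triangle can be formed.

No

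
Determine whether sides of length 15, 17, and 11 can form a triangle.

For three segments to close into a triangle, no single side can be as long as the other two combined.
The longest side is 17, and 11 + 15 = 26 > 17.
A triangle can be formed.

Yes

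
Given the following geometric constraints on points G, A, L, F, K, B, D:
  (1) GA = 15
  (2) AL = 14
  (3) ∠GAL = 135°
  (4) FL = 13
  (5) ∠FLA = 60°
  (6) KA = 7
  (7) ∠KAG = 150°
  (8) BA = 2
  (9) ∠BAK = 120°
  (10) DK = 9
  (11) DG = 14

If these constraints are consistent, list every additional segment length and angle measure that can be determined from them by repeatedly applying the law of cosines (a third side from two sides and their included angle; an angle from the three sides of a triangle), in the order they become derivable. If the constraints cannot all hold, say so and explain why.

The constraints are consistent. Derivable facts, in order:
After 1 step:
- AF = √183
- GK ≈ 21.35
- GL ≈ 26.8
- KB = √67
After 2 steps:
- ∠ABK = 47.78°
- ∠AFL = 63.67°
- ∠AGK = 9.43°
- ∠AGL = 21.68°
- ∠AKB = 12.22°
- ∠AKG = 20.57°
- ∠ALG = 23.32°
- ∠DGK = 17.27°
- ∠DKG = 27.51°
- ∠FAL = 56.33°
- ∠GDK = 135.22°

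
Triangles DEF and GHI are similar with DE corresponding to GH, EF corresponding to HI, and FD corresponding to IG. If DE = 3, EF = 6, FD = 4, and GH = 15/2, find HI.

k = 15/2/3 = 5/2. HI = 5/2 * 6 = 15.

15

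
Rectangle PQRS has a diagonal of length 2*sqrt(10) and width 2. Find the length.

Using the Pythagorean theorem: d^2 = a^2 + b^2
b^2 = d^2 - a^2
b^2 = 40 - 4
b^2 = 36
b = sqrt(36) = 6

6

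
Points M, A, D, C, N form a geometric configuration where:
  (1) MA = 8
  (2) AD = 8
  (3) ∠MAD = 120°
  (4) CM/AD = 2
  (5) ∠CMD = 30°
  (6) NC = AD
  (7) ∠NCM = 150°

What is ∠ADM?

Step 1: By the law of cosines on triangle DAM: DM² = 8² + 8² − 2·8·8·cos(120°) = 192, so DM = 8·√3.
Step 2: By the inverse law of cosines on triangle ADM: cos(∠ADM) = (8² + (8·√3)² − 8²) / (2·8·8·√3) = 192/221.7 = 0.866, so ∠ADM = 30°.

Therefore, the measure of angle ∠ADM = 30°.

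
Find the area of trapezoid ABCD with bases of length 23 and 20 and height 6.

A trapezoid's area equals the midsegment times the height.
The midsegment is (23 + 20) / 2 = 43/2.
Area = 43/2 * 6 = 129.

129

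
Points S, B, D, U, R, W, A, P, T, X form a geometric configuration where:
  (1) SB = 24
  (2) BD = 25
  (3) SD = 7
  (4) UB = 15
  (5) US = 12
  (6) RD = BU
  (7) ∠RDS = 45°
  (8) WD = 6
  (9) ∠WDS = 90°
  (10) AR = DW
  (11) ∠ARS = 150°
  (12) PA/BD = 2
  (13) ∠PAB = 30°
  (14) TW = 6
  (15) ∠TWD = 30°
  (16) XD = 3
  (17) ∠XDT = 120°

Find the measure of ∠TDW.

Step 1: By the law of cosines on triangle DWT: DT² = 6² + 6² − 2·6·6·cos(30°) = 9.65, so DT ≈ 3.11.
Step 2: By the inverse law of cosines on triangle TDW: cos(∠TDW) = (3.11² + 6² − 6²) / (2·3.11·6) = 9.65/37.27 = 0.2588, so ∠TDW = 75°.

Therefore, the measure of angle ∠TDW = 75°.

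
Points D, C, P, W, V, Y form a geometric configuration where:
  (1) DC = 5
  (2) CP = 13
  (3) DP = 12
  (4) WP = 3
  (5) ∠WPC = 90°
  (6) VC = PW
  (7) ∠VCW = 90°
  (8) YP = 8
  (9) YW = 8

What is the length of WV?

From the given relations: VC = PW = 3.
Step 1: By the law of cosines on triangle CPW: CW² = 13² + 3² − 2·13·3·cos(90°) = 178, so CW = √178.
Step 2: By the law of cosines on triangle WCV: WV² = √178² + 3² − 2·√178·3·cos(90°) = 187, so WV = √187.

Therefore, the length of WV = √187.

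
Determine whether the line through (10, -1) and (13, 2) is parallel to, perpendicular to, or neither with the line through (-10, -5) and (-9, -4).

Slope of line 1: m1 = (2 - -1)/(13 - 10) = 3/3 = 1
Slope of line 2: m2 = (-4 - -5)/(-9 - -10) = 1/1 = 1
Since m1 = m2 = 1, the lines are parallel.

Parallel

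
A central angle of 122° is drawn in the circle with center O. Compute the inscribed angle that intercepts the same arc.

Inscribed angle = 122° / 2 = 61° (inscribed angle theorem).

61°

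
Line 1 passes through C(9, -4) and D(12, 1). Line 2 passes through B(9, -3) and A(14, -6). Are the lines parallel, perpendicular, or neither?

Slope of line 1: m1 = (1 - -4)/(12 - 9) = 5/3 = 5/3
Slope of line 2: m2 = (-6 - -3)/(14 - 9) = -3/5 = -3/5
m1 * m2 = -1, so perpendicular.

Perpendicular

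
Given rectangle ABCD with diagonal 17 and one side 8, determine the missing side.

b = sqrt(d^2 - a^2) = sqrt(289 - 64) = sqrt(225) = 15

15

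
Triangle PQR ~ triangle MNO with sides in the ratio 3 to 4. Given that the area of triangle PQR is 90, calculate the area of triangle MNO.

For similar figures, the area ratio equals the square of the side ratio.
Side ratio (PQR to MNO) = 3:4, so area ratio = 3^2:4^2 = 9:16.
If the area of PQR is 90, then the area of MNO = 90 * (16/9) = 160.

160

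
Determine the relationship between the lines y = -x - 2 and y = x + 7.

Slope of line 1: m1 = -1
Slope of line 2: m2 = 1
m1 * m2 = -1, so perpendicular.

Perpendicular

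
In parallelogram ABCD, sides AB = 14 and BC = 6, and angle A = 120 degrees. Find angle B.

In a parallelogram, consecutive angles are supplementary (sum to 180°).
angle B = 180 - angle A
angle B = 180 - 120
angle B = 60 degrees

60 degrees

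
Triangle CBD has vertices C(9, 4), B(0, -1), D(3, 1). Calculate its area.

Using the Shoelace formula for a triangle:
Area = (1/2)|x0(y1 - y2) + x1(y2 - y0) + x2(y0 - y1)|
Area = (1/2)|9(-1 - 1) + 0(1 - 4) + 3(4 - -1)|
Area = (1/2)|-18 + 0 + 15|
Area = (1/2)|-3|
Area = (1/2)(3)
Area = 3/2

3/2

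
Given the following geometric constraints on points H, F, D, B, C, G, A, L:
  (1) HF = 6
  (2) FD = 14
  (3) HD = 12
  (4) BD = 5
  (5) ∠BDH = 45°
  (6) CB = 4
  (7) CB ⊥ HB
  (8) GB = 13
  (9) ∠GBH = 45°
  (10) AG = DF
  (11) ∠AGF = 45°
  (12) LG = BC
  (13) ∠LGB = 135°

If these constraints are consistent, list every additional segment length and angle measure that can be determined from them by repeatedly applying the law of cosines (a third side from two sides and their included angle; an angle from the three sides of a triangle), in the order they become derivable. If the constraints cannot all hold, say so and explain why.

The constraints are consistent. Derivable facts, in order:
After 1 step:
- BL ≈ 16.08
- HB ≈ 9.17
- ∠DFH = 58.41°
- ∠DHF = 96.38°
- ∠FDH = 25.21°
After 2 steps:
- HC ≈ 10.01
- HG ≈ 9.19
- ∠BHD = 22.67°
- ∠BLG = 34.87°
- ∠DBH = 112.33°
- ∠GBL = 10.13°
After 3 steps:
- ∠BCH = 66.44°
- ∠BGH = 44.88°
- ∠BHC = 23.56°
- ∠BHG = 90.12°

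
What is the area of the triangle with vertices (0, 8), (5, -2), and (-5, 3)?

Using the Shoelace formula for a triangle:
Area = (1/2)|x0(y1 - y2) + x1(y2 - y0) + x2(y0 - y1)|
Area = (1/2)|0(-2 - 3) + 5(3 - 8) + -5(8 - -2)|
Area = (1/2)|0 + -25 + -50|
Area = (1/2)|-75|
Area = (1/2)(75)
Area = 75/2

75/2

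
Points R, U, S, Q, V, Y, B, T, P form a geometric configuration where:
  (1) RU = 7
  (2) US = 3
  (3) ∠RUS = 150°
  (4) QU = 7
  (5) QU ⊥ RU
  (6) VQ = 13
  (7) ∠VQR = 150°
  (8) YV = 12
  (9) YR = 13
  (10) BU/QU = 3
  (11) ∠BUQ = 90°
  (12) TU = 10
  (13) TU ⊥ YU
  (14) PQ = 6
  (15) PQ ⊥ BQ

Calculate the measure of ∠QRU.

Step 1: By the law of cosines on triangle RUQ: RQ² = 7² + 7² − 2·7·7·cos(90°) = 98, so RQ = 7·√2.
Step 2: By the inverse law of cosines on triangle QRU: cos(∠QRU) = ((7·√2)² + 7² − 7²) / (2·7·√2·7) = 98/138.59 = 0.7071, so ∠QRU = 45°.

Therefore, the measure of angle ∠QRU = 45°.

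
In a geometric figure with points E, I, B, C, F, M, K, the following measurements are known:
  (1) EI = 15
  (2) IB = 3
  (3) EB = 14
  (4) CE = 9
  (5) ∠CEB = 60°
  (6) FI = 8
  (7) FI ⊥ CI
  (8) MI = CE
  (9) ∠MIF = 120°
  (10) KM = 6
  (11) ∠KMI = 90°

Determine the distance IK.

From the given relations: MI = CE = 9.
Step 1: By the law of cosines on triangle IMK: IK² = 9² + 6² − 2·9·6·cos(90°) = 117, so IK = 3·√13.

Therefore, the length of IK = 3·√13.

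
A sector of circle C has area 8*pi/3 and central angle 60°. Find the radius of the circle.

Sector area A = πr² × θ/360, so r² = 360A / (πθ).
r² = 360 × 8*pi/3 / (π × 60)
r² = 16
r = 4

4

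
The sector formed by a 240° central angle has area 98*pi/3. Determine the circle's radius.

r² = 360 × 98*pi/3 / (π × 240) = 49, so r = 7.

7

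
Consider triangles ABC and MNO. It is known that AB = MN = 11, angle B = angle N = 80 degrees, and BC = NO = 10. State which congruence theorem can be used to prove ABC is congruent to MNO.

The given information provides:
AB = MN = 11, angle B = angle N = 80 degrees, and BC = NO = 10
This matches the SAS congruence theorem.
Two pairs of corresponding sides and the included angle are equal (Side-Angle-Side).

SAS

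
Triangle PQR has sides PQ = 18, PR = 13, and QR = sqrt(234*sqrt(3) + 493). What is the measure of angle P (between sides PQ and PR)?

By the inverse law of cosines: cos(P) = (PQ² + PR² - QR²) / (2 × PQ × PR)
cos(P) = (18² + 13² - (sqrt(234*sqrt(3) + 493))²) / (2 × 18 × 13)
cos(P) = (324 + 169 - (234*sqrt(3) + 493)) / 468
cos(P) = -sqrt(3)/2
P = arccos(-sqrt(3)/2) = 150°

150°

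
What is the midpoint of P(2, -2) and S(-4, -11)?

The midpoint is the average of the coordinates:
x: (2 + -4)/2 = -1
y: (-2 + -11)/2 = -13/2
Midpoint = (-1, -13/2)

(-1, -13/2)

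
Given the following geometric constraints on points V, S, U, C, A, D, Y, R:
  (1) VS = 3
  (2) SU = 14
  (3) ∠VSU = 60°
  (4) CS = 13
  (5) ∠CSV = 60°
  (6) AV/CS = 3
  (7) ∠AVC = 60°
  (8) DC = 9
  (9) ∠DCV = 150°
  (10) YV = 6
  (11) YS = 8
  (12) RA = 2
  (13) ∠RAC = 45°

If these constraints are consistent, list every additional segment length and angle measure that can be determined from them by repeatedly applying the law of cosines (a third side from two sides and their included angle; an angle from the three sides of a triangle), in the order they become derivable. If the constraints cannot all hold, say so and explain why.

The constraints are consistent. Derivable facts, in order:
After 1 step:
- VC = √139
- VU = √163
- ∠SVY = 121.86°
- ∠SYV = 18.57°
- ∠VSY = 39.57°
After 2 steps:
- CA ≈ 34.64
- VD ≈ 20.09
- ∠CVS = 107.27°
- ∠SCV = 12.73°
- ∠SUV = 11.74°
- ∠SVU = 108.26°
After 3 steps:
- CR ≈ 33.26
- ∠ACV = 102.86°
- ∠CAV = 17.14°
- ∠CDV = 17.06°
- ∠CVD = 12.94°
After 4 steps:
- ∠ACR = 2.44°
- ∠ARC = 132.56°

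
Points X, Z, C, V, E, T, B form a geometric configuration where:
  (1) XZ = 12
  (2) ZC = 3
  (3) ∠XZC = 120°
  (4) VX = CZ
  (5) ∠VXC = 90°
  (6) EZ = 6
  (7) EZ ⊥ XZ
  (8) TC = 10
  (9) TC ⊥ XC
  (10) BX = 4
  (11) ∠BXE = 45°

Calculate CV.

From the given relations: VX = CZ = 3.
Step 1: By the law of cosines on triangle CZX: CX² = 3² + 12² − 2·3·12·cos(120°) = 189, so CX = 3·√21.
Step 2: By the law of cosines on triangle CXV: CV² = (3·√21)² + 3² − 2·3·√21·3·cos(90°) = 198, so CV = 3·√22.

Therefore, the length of CV = 3·√22.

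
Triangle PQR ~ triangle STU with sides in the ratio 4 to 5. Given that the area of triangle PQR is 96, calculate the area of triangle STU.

The ratio of areas of similar triangles = (side ratio)^2.
Side ratio = 4:5, so area ratio = 16:25.
Area of STU / Area of PQR = 25/16
Area of STU = 96 * 25/16 = 150

150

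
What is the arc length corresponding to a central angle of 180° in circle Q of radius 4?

Arc length = 2πr × θ/360
= 2π × 4 × 1/2
= 4*pi

4*pi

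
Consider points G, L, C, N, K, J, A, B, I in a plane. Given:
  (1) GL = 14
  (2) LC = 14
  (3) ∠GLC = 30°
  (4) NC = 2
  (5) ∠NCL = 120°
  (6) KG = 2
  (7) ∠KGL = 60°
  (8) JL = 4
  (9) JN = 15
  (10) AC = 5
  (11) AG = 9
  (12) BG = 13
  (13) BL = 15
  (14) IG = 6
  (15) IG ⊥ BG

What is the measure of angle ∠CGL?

Step 1: By the law of cosines on triangle GLC: GC² = 14² + 14² − 2·14·14·cos(30°) = 52.52, so GC ≈ 7.25.
Step 2: By the inverse law of cosines on triangle CGL: cos(∠CGL) = (7.25² + 14² − 14²) / (2·7.25·14) = 52.52/202.91 = 0.2588, so ∠CGL = 75°.

Therefore, the measure of angle ∠CGL = 75°.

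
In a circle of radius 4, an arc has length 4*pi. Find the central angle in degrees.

The full circumference is 2πr = 8*pi.
The arc is 4*pi / 8*pi = 1/2 of the full circle.
So the central angle = 1/2 × 360° = 180°.

180°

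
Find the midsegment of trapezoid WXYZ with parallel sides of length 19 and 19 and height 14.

The midsegment (median) of a trapezoid connects the midpoints of the non-parallel sides.
Its length is the average of the two bases: (19 + 19) / 2 = 19.

19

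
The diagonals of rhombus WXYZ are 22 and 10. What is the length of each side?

Half-diagonals are 11 and 5. side = sqrt(11^2 + 5^2) = sqrt(146)

sqrt(146)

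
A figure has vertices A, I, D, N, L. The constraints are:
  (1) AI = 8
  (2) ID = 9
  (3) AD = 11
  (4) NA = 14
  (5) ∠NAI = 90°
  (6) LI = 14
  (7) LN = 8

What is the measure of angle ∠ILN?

Step 1: By the law of cosines on triangle IAN: IN² = 8² + 14² − 2·8·14·cos(90°) = 260, so IN = 2·√65.
Step 2: By the inverse law of cosines on triangle ILN: cos(∠ILN) = (14² + 8² − (2·√65)²) / (2·14·8) = 0/224 = 0, so ∠ILN = 90°.

Therefore, the measure of angle ∠ILN = 90°.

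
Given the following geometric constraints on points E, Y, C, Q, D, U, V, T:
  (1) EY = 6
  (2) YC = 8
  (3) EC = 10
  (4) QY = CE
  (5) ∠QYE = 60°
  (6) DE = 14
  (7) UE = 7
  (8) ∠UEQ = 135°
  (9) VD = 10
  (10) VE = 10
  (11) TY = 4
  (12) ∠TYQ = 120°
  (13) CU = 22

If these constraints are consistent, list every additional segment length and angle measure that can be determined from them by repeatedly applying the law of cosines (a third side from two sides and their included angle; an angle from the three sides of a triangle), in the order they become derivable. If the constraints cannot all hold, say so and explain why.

These constraints are not satisfiable: by the triangle inequality in triangle ECU, (3) EC = 10 and (7) UE = 7 force CU ≤ 10 + 7 = 17, but (13) says CU = 22. No planar figure meets all of them, so nothing further can be derived.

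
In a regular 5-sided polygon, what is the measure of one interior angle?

Each interior angle of a regular n-gon is (n - 2) * 180 / n.
For n = 5: (5 - 2) * 180 / 5 = 540/5 = 108 degrees.

108 degrees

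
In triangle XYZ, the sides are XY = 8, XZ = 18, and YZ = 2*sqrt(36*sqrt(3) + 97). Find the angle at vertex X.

cos(X) = (8² + 18² - (2*sqrt(36*sqrt(3) + 97))²) / (2 × 8 × 18) = -sqrt(3)/2, so X = arccos(-sqrt(3)/2) = 150°.

150°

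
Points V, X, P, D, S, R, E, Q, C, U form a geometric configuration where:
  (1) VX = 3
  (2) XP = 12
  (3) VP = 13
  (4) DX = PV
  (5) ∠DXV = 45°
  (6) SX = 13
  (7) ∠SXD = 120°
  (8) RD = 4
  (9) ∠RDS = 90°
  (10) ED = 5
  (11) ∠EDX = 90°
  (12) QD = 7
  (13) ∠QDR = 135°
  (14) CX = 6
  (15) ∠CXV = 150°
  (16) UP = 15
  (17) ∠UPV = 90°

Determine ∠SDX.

From the given relations: DX = PV = 13.
Step 1: By the law of cosines on triangle DXS: DS² = 13² + 13² − 2·13·13·cos(120°) = 507, so DS = 13·√3.
Step 2: By the inverse law of cosines on triangle SDX: cos(∠SDX) = ((13·√3)² + 13² − 13²) / (2·13·√3·13) = 507/585.43 = 0.866, so ∠SDX = 30°.

Therefore, the measure of angle ∠SDX = 30°.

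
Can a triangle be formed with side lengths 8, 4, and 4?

No.
The triangle inequality is violated: 4 + 4 = 8 ≤ 8.
These lengths cannot form a triangle.

No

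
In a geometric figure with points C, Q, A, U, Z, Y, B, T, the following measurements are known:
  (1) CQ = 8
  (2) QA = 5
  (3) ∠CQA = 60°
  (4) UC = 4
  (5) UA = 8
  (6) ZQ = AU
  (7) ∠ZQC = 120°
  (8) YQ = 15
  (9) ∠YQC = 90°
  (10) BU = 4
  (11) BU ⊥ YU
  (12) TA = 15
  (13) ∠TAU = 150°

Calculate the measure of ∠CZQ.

From the given relations: ZQ = AU = 8.
Step 1: By the law of cosines on triangle ZQC: ZC² = 8² + 8² − 2·8·8·cos(120°) = 192, so ZC = 8·√3.
Step 2: By the inverse law of cosines on triangle CZQ: cos(∠CZQ) = ((8·√3)² + 8² − 8²) / (2·8·√3·8) = 192/221.7 = 0.866, so ∠CZQ = 30°.

Therefore, the measure of angle ∠CZQ = 30°.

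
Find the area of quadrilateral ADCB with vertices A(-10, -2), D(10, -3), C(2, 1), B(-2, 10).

Shoelace: sum of cross terms = 192, Area = (1/2)|192| = 96

96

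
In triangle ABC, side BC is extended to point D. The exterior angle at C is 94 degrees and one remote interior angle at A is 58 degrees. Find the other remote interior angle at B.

The exterior angle theorem states that an exterior angle equals the sum of the two non-adjacent interior angles.
So 94 = 58 + angle B, which gives angle B = 94 - 58 = 36 degrees.

36 degrees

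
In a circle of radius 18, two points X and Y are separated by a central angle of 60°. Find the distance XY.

Chord = 2(18) sin(30°) = 18

18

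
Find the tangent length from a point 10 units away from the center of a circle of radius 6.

tangent = √(d² - r²) = √(10² - 6²) = √(100 - 36) = √64 = 8

8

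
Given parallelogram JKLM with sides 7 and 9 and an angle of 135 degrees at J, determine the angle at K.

Consecutive angles are supplementary: angle K = 180 - 135 = 45 degrees.

45 degrees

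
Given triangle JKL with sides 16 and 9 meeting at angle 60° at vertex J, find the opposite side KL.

Law of cosines: KL^2 = 16^2 + 9^2 - 2(16)(9)cos(60°) = 193, so KL = sqrt(193).

sqrt(193)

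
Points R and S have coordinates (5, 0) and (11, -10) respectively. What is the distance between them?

d = sqrt((11 - 5)^2 + (-10 - 0)^2)
d = sqrt(6^2 + -10^2)
d = sqrt(36 + 100)
d = sqrt(136) = 2*sqrt(34)

2*sqrt(34)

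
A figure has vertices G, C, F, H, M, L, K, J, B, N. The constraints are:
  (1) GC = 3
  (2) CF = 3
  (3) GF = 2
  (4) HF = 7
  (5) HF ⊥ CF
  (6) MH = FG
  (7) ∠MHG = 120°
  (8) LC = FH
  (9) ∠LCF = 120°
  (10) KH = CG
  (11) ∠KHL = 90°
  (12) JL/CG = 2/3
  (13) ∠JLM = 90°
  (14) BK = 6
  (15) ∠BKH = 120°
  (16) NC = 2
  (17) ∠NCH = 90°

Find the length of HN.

Step 1: By the law of cosines on triangle CFH: CH² = 3² + 7² − 2·3·7·cos(90°) = 58, so CH = √58.
Step 2: By the law of cosines on triangle HCN: HN² = √58² + 2² − 2·√58·2·cos(90°) = 62, so HN = √62.

Therefore, the length of HN = √62.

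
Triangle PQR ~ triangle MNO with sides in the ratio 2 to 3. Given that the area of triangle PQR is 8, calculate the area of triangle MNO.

Area ratio = (2/3)^2 = 4/9. Area of MNO = 8 * 9/4 = 18.

18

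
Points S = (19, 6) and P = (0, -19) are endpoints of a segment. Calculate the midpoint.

M = ((x₁ + x₂)/2, (y₁ + y₂)/2)
= ((19 + 0)/2, (6 + -19)/2)
= (19/2, -13/2) = (19/2, -13/2)

(19/2, -13/2)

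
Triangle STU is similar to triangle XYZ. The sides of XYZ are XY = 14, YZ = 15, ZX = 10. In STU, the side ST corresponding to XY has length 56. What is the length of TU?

Since the triangles are similar, the ratio of corresponding sides is constant.
Scale factor k = ST / XY = 56 / 14 = 4
TU = k * YZ = 4 * 15 = 60

60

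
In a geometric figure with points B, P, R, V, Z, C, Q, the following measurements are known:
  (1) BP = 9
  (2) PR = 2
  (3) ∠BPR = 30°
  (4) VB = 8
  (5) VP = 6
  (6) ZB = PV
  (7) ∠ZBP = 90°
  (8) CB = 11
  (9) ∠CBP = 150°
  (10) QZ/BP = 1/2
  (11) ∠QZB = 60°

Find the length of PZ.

From the given relations: ZB = PV = 6.
Step 1: By the law of cosines on triangle PBZ: PZ² = 9² + 6² − 2·9·6·cos(90°) = 117, so PZ = 3·√13.

Therefore, the length of PZ = 3·√13.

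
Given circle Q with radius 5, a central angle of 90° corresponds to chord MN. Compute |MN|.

Chord = 2(5) sin(45°) = 5*sqrt(2)

5*sqrt(2)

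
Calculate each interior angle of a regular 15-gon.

Each interior angle of a regular n-gon is (n - 2) * 180 / n.
For n = 15: (15 - 2) * 180 / 15 = 2340/15 = 156 degrees.

156 degrees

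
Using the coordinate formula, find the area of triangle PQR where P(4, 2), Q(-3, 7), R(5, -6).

Using the Shoelace formula for a triangle:
Area = (1/2)|x0(y1 - y2) + x1(y2 - y0) + x2(y0 - y1)|
Area = (1/2)|4(7 - -6) + -3(-6 - 2) + 5(2 - 7)|
Area = (1/2)|52 + 24 + -25|
Area = (1/2)|51|
Area = (1/2)(51)
Area = 51/2

51/2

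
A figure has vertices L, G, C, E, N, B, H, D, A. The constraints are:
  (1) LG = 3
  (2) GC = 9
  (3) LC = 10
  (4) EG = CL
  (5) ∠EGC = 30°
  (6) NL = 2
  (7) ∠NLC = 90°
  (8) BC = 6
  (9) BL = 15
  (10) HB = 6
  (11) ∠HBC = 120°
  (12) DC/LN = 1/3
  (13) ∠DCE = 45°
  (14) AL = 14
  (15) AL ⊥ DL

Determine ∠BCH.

Step 1: By the law of cosines on triangle CBH: CH² = 6² + 6² − 2·6·6·cos(120°) = 108, so CH = 6·√3.
Step 2: By the inverse law of cosines on triangle BCH: cos(∠BCH) = (6² + (6·√3)² − 6²) / (2·6·6·√3) = 108/124.71 = 0.866, so ∠BCH = 30°.

Therefore, the measure of angle ∠BCH = 30°.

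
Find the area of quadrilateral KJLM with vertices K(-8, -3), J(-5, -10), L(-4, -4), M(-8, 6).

The Shoelace formula works by pairing each vertex with the next (cycling back to the first).
For each pair, compute x_i*y_(i+1) - x_(i+1)*y_i:
  (-8*-10 - -5*-3) = 65
  (-5*-4 - -4*-10) = -20
  (-4*6 - -8*-4) = -56
  (-8*-3 - -8*6) = 72
Taking half the absolute value of the total: Area = (1/2)(61) = 61/2.

61/2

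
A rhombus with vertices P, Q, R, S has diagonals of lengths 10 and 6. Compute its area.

Area of a rhombus = (d1 * d2) / 2
Area = (10 * 6) / 2
Area = 60 / 2
Area = 30

30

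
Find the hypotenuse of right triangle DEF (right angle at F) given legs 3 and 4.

By the Pythagorean theorem: DE^2 = DF^2 + EF^2
DE^2 = 3^2 + 4^2 = 9 + 16 = 25
DE = sqrt(25) = 5

5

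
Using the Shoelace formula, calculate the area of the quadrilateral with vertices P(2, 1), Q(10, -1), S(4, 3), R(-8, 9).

Using the Shoelace formula for a quadrilateral (vertices in order):
Area = (1/2)|sum of (x_i * y_(i+1) - x_(i+1) * y_i)|
Terms: (2*-1 - 10*1) = -12, (10*3 - 4*-1) = 34, (4*9 - -8*3) = 60, (-8*1 - 2*9) = -26
Sum = 56
Area = (1/2)(56) = 28

28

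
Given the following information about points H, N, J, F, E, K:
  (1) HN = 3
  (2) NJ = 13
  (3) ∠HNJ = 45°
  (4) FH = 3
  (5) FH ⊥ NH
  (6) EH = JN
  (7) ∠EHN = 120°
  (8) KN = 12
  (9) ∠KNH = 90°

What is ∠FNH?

Step 1: By the law of cosines on triangle NHF: NF² = 3² + 3² − 2·3·3·cos(90°) = 18, so NF = 3·√2.
Step 2: By the inverse law of cosines on triangle FNH: cos(∠FNH) = ((3·√2)² + 3² − 3²) / (2·3·√2·3) = 18/25.46 = 0.7071, so ∠FNH = 45°.

Therefore, the measure of angle ∠FNH = 45°.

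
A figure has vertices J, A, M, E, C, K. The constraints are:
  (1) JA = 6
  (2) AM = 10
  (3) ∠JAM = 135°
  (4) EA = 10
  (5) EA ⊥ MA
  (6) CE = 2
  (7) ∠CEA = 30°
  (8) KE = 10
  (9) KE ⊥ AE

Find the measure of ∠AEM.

Step 1: By the law of cosines on triangle EAM: EM² = 10² + 10² − 2·10·10·cos(90°) = 200, so EM = 10·√2.
Step 2: By the inverse law of cosines on triangle AEM: cos(∠AEM) = (10² + (10·√2)² − 10²) / (2·10·10·√2) = 200/282.84 = 0.7071, so ∠AEM = 45°.

Therefore, the measure of angle ∠AEM = 45°.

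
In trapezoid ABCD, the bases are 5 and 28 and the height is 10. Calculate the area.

Area = (5 + 28) * 10 / 2 = 330 / 2 = 165

165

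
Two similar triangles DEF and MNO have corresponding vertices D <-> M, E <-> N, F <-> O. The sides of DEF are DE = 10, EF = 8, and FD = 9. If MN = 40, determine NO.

Similar triangles have proportional sides. Setting up the proportion:
MN / DE = NO / EF
40 / 10 = NO / 8
NO = 8 * 40 / 10 = 32.

32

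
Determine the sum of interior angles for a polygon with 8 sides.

The sum of interior angles of an n-sided polygon is (n - 2) * 180.
For n = 8: (8 - 2) * 180 = 6 * 180 = 1080 degrees.

1080 degrees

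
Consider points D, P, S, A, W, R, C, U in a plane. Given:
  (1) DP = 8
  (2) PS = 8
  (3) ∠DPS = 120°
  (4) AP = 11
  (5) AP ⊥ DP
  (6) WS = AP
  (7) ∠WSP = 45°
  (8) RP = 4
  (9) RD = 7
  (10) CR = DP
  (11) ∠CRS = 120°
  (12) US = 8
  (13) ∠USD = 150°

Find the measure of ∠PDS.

Step 1: By the law of cosines on triangle DPS: DS² = 8² + 8² − 2·8·8·cos(120°) = 192, so DS = 8·√3.
Step 2: By the inverse law of cosines on triangle PDS: cos(∠PDS) = (8² + (8·√3)² − 8²) / (2·8·8·√3) = 192/221.7 = 0.866, so ∠PDS = 30°.

Therefore, the measure of angle ∠PDS = 30°.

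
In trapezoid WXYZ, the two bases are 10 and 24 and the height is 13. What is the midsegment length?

midsegment = (10 + 24) / 2 = 34 / 2 = 17

17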